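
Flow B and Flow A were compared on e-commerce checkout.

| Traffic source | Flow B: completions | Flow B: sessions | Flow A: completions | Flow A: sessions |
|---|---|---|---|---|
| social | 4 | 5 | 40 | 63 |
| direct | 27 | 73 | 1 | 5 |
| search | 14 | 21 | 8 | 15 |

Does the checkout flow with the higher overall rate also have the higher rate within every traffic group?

No

Social: Flow B 4/5 = 80.0%, Flow A 40/63 = 63.5% → Flow B
Direct: Flow B 27/73 = 37.0%, Flow A 1/5 = 20.0% → Flow B
Search: Flow B 14/21 = 66.7%, Flow A 8/15 = 53.3% → Flow B
Overall: Flow B 45/99 = 45.5%, Flow A 49/83 = 59.0% → Flow A
Flow B wins each traffic group but Flow A wins overall — the comparison reverses. Flow B's sessions skew toward direct, which has a lower base rate.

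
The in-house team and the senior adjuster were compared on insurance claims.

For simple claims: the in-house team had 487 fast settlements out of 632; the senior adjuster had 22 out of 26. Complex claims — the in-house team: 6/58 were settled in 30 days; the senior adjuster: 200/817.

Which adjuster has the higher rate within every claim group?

Simple: the in-house team 487/632 = 77.1%, the senior adjuster 22/26 = 84.6% → the senior adjuster
Complex: the in-house team 6/58 = 10.3%, the senior adjuster 200/817 = 24.5% → the senior adjuster
The senior adjuster has the higher rate in both groups.

the senior adjuster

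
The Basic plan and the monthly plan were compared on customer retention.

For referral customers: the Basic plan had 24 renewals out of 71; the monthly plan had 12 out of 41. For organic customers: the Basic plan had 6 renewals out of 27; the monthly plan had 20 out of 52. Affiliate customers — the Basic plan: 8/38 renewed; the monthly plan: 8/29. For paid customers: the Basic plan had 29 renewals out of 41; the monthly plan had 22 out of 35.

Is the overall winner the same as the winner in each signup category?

No

Referral: the Basic plan 24/71 = 33.8%, the monthly plan 12/41 = 29.3% → the Basic plan
Organic: the Basic plan 6/27 = 22.2%, the monthly plan 20/52 = 38.5% → the monthly plan
Affiliate: the Basic plan 8/38 = 21.1%, the monthly plan 8/29 = 27.6% → the monthly plan
Paid: the Basic plan 29/41 = 70.7%, the monthly plan 22/35 = 62.9% → the Basic plan
Overall: the Basic plan 67/177 = 37.9%, the monthly plan 62/157 = 39.5% → the monthly plan
Neither sweeps: the Basic plan wins 2 of 4 groups, the monthly plan wins 2. The monthly plan wins overall but not every group — no Simpson reversal.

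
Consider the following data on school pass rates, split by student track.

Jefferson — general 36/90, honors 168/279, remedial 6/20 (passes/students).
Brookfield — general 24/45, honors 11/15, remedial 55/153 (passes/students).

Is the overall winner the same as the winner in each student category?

No

General: Jefferson 36/90 = 40.0%, Brookfield 24/45 = 53.3% → Brookfield
Honors: Jefferson 168/279 = 60.2%, Brookfield 11/15 = 73.3% → Brookfield
Remedial: Jefferson 6/20 = 30.0%, Brookfield 55/153 = 35.9% → Brookfield
Overall: Jefferson 210/389 = 54.0%, Brookfield 90/213 = 42.3% → Jefferson
Brookfield wins each student group but Jefferson wins overall — the comparison reverses. Brookfield's students skew toward remedial, which has a lower base rate.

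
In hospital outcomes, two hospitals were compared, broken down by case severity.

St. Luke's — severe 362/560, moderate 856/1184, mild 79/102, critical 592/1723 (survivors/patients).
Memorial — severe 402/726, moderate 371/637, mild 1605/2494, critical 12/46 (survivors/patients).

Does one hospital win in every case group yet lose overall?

Severe: St. Luke's 362/560 = 64.6%, Memorial 402/726 = 55.4% → St. Luke's
Moderate: St. Luke's 856/1184 = 72.3%, Memorial 371/637 = 58.2% → St. Luke's
Mild: St. Luke's 79/102 = 77.5%, Memorial 1605/2494 = 64.4% → St. Luke's
Critical: St. Luke's 592/1723 = 34.4%, Memorial 12/46 = 26.1% → St. Luke's
Overall: St. Luke's 1889/3569 = 52.9%, Memorial 2390/3903 = 61.2% → Memorial
St. Luke's wins each case group but Memorial wins overall — the comparison reverses. St. Luke's's patients skew toward critical, which has a lower base rate.

Yes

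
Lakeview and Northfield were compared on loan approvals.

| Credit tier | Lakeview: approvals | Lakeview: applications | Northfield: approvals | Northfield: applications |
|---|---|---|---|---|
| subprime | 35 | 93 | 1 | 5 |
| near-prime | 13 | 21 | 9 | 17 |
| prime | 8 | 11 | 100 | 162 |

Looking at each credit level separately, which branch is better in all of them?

Subprime: Lakeview 35/93 = 37.6%, Northfield 1/5 = 20.0% → Lakeview
Near-prime: Lakeview 13/21 = 61.9%, Northfield 9/17 = 52.9% → Lakeview
Prime: Lakeview 8/11 = 72.7%, Northfield 100/162 = 61.7% → Lakeview
Lakeview has the higher rate in all 3 groups.

Lakeview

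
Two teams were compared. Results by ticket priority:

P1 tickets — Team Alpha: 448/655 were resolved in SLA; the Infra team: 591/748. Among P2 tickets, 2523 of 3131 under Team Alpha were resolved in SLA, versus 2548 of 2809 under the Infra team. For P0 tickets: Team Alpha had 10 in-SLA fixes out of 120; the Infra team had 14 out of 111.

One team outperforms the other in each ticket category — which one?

the Infra team

P1: Team Alpha 448/655 = 68.4%, the Infra team 591/748 = 79.0% → the Infra team
P2: Team Alpha 2523/3131 = 80.6%, the Infra team 2548/2809 = 90.7% → the Infra team
P0: Team Alpha 10/120 = 8.3%, the Infra team 14/111 = 12.6% → the Infra team
The Infra team has the higher rate in all 3 groups.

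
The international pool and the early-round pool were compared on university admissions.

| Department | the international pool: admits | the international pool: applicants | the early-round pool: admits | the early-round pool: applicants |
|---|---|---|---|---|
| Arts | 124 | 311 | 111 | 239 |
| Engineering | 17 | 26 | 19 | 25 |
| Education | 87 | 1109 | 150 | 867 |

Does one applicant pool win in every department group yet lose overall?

Arts: the international pool 124/311 = 39.9%, the early-round pool 111/239 = 46.4% → the early-round pool
Engineering: the international pool 17/26 = 65.4%, the early-round pool 19/25 = 76.0% → the early-round pool
Education: the international pool 87/1109 = 7.8%, the early-round pool 150/867 = 17.3% → the early-round pool
Overall: the international pool 228/1446 = 15.8%, the early-round pool 280/1131 = 24.8% → the early-round pool
The early-round pool wins overall and in every department group — no reversal.

No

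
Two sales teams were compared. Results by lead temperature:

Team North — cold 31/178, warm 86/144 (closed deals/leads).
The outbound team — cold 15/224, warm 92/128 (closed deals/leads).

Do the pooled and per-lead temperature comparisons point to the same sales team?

No

Cold: Team North 31/178 = 17.4%, the outbound team 15/224 = 6.7% → Team North
Warm: Team North 86/144 = 59.7%, the outbound team 92/128 = 71.9% → the outbound team
Overall: Team North 117/322 = 36.3%, the outbound team 107/352 = 30.4% → Team North
Neither sweeps: Team North wins 1 of 2 groups, the outbound team wins 1. Team North wins overall but not every group — no Simpson reversal.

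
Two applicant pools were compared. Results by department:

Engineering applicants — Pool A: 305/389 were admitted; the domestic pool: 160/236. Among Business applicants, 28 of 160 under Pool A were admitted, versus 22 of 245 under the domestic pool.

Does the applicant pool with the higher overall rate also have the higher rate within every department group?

Yes

Engineering: Pool A 305/389 = 78.4%, the domestic pool 160/236 = 67.8% → Pool A
Business: Pool A 28/160 = 17.5%, the domestic pool 22/245 = 9.0% → Pool A
Overall: Pool A 333/549 = 60.7%, the domestic pool 182/481 = 37.8% → Pool A
Pool A wins overall and in every department group — no reversal.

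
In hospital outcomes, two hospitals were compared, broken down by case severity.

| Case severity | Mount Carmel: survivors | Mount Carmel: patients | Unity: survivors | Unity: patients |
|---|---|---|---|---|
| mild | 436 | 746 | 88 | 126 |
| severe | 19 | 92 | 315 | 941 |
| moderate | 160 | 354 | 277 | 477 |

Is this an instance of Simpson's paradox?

Mild: Mount Carmel 436/746 = 58.4%, Unity 88/126 = 69.8% → Unity
Severe: Mount Carmel 19/92 = 20.7%, Unity 315/941 = 33.5% → Unity
Moderate: Mount Carmel 160/354 = 45.2%, Unity 277/477 = 58.1% → Unity
Overall: Mount Carmel 615/1192 = 51.6%, Unity 680/1544 = 44.0% → Mount Carmel
Unity wins each case group but Mount Carmel wins overall — the comparison reverses. Unity's patients skew toward severe, which has a lower base rate.

Yes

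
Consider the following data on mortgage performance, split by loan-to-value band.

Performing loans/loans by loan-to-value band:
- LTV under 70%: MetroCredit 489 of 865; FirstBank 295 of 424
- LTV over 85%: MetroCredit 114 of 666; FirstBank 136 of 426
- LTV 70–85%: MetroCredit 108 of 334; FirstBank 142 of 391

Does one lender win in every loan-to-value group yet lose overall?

No

LTV under 70%: MetroCredit 489/865 = 56.5%, FirstBank 295/424 = 69.6% → FirstBank
LTV over 85%: MetroCredit 114/666 = 17.1%, FirstBank 136/426 = 31.9% → FirstBank
LTV 70–85%: MetroCredit 108/334 = 32.3%, FirstBank 142/391 = 36.3% → FirstBank
Overall: MetroCredit 711/1865 = 38.1%, FirstBank 573/1241 = 46.2% → FirstBank
FirstBank wins overall and in every loan-to-value group — no reversal.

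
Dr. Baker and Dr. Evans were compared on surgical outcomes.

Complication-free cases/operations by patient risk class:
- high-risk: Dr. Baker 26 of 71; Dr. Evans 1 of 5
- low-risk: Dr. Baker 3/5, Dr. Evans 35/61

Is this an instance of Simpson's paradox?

Yes

High-risk: Dr. Baker 26/71 = 36.6%, Dr. Evans 1/5 = 20.0% → Dr. Baker
Low-risk: Dr. Baker 3/5 = 60.0%, Dr. Evans 35/61 = 57.4% → Dr. Baker
Overall: Dr. Baker 29/76 = 38.2%, Dr. Evans 36/66 = 54.5% → Dr. Evans
Dr. Baker wins each patient risk group but Dr. Evans wins overall — the comparison reverses. Dr. Baker's operations skew toward high-risk, which has a lower base rate.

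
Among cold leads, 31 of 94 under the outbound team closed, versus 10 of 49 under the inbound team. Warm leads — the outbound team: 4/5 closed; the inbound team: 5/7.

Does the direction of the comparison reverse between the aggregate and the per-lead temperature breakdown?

No

Cold: the outbound team 31/94 = 33.0%, the inbound team 10/49 = 20.4% → the outbound team
Warm: the outbound team 4/5 = 80.0%, the inbound team 5/7 = 71.4% → the outbound team
Overall: the outbound team 35/99 = 35.4%, the inbound team 15/56 = 26.8% → the outbound team
The outbound team wins overall and in every lead group — no reversal.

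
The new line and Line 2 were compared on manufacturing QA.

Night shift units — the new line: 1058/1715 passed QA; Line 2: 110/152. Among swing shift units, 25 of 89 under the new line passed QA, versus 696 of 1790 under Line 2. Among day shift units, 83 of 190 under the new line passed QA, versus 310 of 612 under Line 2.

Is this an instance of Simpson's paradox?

Yes

Night shift: the new line 1058/1715 = 61.7%, Line 2 110/152 = 72.4% → Line 2
Swing shift: the new line 25/89 = 28.1%, Line 2 696/1790 = 38.9% → Line 2
Day shift: the new line 83/190 = 43.7%, Line 2 310/612 = 50.7% → Line 2
Overall: the new line 1166/1994 = 58.5%, Line 2 1116/2554 = 43.7% → the new line
Line 2 wins each shift group but the new line wins overall — the comparison reverses. Line 2's units skew toward swing shift, which has a lower base rate.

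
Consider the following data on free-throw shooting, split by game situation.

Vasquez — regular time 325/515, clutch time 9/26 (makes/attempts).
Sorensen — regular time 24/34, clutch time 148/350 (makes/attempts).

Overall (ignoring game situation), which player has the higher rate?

Vasquez

Regular time: Vasquez 325/515 = 63.1%, Sorensen 24/34 = 70.6% → Sorensen
Clutch time: Vasquez 9/26 = 34.6%, Sorensen 148/350 = 42.3% → Sorensen
Overall: Vasquez 334/541 = 61.7%, Sorensen 172/384 = 44.8% → Vasquez
(Sorensen wins every game group but Vasquez wins overall — Sorensen's attempts skew toward the low-rate clutch time group.)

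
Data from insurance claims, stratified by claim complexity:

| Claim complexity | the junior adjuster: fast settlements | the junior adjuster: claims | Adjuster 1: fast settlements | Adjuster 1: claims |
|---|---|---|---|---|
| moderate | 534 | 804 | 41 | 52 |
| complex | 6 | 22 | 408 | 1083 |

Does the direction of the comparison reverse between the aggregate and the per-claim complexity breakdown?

Yes

Moderate: the junior adjuster 534/804 = 66.4%, Adjuster 1 41/52 = 78.8% → Adjuster 1
Complex: the junior adjuster 6/22 = 27.3%, Adjuster 1 408/1083 = 37.7% → Adjuster 1
Overall: the junior adjuster 540/826 = 65.4%, Adjuster 1 449/1135 = 39.6% → the junior adjuster
Adjuster 1 wins each claim group but the junior adjuster wins overall — the comparison reverses. Adjuster 1's claims skew toward complex, which has a lower base rate.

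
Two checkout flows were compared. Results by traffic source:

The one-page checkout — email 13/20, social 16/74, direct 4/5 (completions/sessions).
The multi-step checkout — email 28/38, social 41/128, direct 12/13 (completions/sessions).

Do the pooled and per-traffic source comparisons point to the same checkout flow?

Yes

Email: the one-page checkout 13/20 = 65.0%, the multi-step checkout 28/38 = 73.7% → the multi-step checkout
Social: the one-page checkout 16/74 = 21.6%, the multi-step checkout 41/128 = 32.0% → the multi-step checkout
Direct: the one-page checkout 4/5 = 80.0%, the multi-step checkout 12/13 = 92.3% → the multi-step checkout
Overall: the one-page checkout 33/99 = 33.3%, the multi-step checkout 81/179 = 45.3% → the multi-step checkout
The multi-step checkout wins overall and in every traffic group — no reversal.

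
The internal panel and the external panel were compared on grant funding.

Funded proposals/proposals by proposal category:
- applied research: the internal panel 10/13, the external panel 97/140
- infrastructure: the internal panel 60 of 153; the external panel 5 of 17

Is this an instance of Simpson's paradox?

Applied research: the internal panel 10/13 = 76.9%, the external panel 97/140 = 69.3% → the internal panel
Infrastructure: the internal panel 60/153 = 39.2%, the external panel 5/17 = 29.4% → the internal panel
Overall: the internal panel 70/166 = 42.2%, the external panel 102/157 = 65.0% → the external panel
The internal panel wins each proposal group but the external panel wins overall — the comparison reverses. The internal panel's proposals skew toward infrastructure, which has a lower base rate.

Yes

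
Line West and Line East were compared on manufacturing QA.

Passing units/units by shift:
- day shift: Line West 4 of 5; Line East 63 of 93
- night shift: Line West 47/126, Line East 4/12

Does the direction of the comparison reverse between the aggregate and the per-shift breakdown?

Day shift: Line West 4/5 = 80.0%, Line East 63/93 = 67.7% → Line West
Night shift: Line West 47/126 = 37.3%, Line East 4/12 = 33.3% → Line West
Overall: Line West 51/131 = 38.9%, Line East 67/105 = 63.8% → Line East
Line West wins each shift group but Line East wins overall — the comparison reverses. Line West's units skew toward night shift, which has a lower base rate.

Yes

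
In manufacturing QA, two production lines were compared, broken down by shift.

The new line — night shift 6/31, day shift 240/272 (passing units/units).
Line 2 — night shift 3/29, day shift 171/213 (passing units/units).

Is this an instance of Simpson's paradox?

No

Night shift: the new line 6/31 = 19.4%, Line 2 3/29 = 10.3% → the new line
Day shift: the new line 240/272 = 88.2%, Line 2 171/213 = 80.3% → the new line
Overall: the new line 246/303 = 81.2%, Line 2 174/242 = 71.9% → the new line
The new line wins overall and in every shift group — no reversal.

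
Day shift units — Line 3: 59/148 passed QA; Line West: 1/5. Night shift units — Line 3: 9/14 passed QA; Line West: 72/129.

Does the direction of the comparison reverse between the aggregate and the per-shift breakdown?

Yes

Day shift: Line 3 59/148 = 39.9%, Line West 1/5 = 20.0% → Line 3
Night shift: Line 3 9/14 = 64.3%, Line West 72/129 = 55.8% → Line 3
Overall: Line 3 68/162 = 42.0%, Line West 73/134 = 54.5% → Line West
Line 3 wins each shift group but Line West wins overall — the comparison reverses. Line 3's units skew toward day shift, which has a lower base rate.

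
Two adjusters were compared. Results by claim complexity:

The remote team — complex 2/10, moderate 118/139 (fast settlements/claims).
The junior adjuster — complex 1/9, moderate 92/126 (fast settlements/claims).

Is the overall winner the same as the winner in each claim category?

Complex: the remote team 2/10 = 20.0%, the junior adjuster 1/9 = 11.1% → the remote team
Moderate: the remote team 118/139 = 84.9%, the junior adjuster 92/126 = 73.0% → the remote team
Overall: the remote team 120/149 = 80.5%, the junior adjuster 93/135 = 68.9% → the remote team
The remote team wins overall and in every claim group — no reversal.

Yes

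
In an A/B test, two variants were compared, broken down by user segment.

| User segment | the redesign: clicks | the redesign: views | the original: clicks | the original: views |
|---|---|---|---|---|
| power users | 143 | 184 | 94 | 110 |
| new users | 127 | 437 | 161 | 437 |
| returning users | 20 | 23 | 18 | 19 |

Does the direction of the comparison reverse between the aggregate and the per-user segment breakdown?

Power users: the redesign 143/184 = 77.7%, the original 94/110 = 85.5% → the original
New users: the redesign 127/437 = 29.1%, the original 161/437 = 36.8% → the original
Returning users: the redesign 20/23 = 87.0%, the original 18/19 = 94.7% → the original
Overall: the redesign 290/644 = 45.0%, the original 273/566 = 48.2% → the original
The original wins overall and in every user group — no reversal.

No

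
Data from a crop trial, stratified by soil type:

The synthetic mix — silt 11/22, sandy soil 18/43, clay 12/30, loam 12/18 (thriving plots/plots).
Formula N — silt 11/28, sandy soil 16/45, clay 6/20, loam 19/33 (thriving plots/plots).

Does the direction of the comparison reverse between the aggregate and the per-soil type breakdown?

No

Silt: the synthetic mix 11/22 = 50.0%, Formula N 11/28 = 39.3% → the synthetic mix
Sandy soil: the synthetic mix 18/43 = 41.9%, Formula N 16/45 = 35.6% → the synthetic mix
Clay: the synthetic mix 12/30 = 40.0%, Formula N 6/20 = 30.0% → the synthetic mix
Loam: the synthetic mix 12/18 = 66.7%, Formula N 19/33 = 57.6% → the synthetic mix
Overall: the synthetic mix 53/113 = 46.9%, Formula N 52/126 = 41.3% → the synthetic mix
The synthetic mix wins overall and in every soil group — no reversal.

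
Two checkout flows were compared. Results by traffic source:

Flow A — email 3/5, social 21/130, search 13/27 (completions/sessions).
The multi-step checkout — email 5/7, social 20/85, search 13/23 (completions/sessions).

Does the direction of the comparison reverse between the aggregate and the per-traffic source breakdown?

Email: Flow A 3/5 = 60.0%, the multi-step checkout 5/7 = 71.4% → the multi-step checkout
Social: Flow A 21/130 = 16.2%, the multi-step checkout 20/85 = 23.5% → the multi-step checkout
Search: Flow A 13/27 = 48.1%, the multi-step checkout 13/23 = 56.5% → the multi-step checkout
Overall: Flow A 37/162 = 22.8%, the multi-step checkout 38/115 = 33.0% → the multi-step checkout
The multi-step checkout wins overall and in every traffic group — no reversal.

No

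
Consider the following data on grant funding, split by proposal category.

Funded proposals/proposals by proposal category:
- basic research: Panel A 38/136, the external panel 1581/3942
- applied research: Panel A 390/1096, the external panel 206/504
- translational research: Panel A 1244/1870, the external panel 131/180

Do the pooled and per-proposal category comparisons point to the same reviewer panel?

No

Basic research: Panel A 38/136 = 27.9%, the external panel 1581/3942 = 40.1% → the external panel
Applied research: Panel A 390/1096 = 35.6%, the external panel 206/504 = 40.9% → the external panel
Translational research: Panel A 1244/1870 = 66.5%, the external panel 131/180 = 72.8% → the external panel
Overall: Panel A 1672/3102 = 53.9%, the external panel 1918/4626 = 41.5% → Panel A
The external panel wins each proposal group but Panel A wins overall — the comparison reverses. The external panel's proposals skew toward basic research, which has a lower base rate.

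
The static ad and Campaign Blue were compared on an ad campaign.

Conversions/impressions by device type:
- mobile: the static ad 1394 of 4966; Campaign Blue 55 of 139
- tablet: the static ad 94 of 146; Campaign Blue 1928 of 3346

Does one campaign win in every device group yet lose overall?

No

Mobile: the static ad 1394/4966 = 28.1%, Campaign Blue 55/139 = 39.6% → Campaign Blue
Tablet: the static ad 94/146 = 64.4%, Campaign Blue 1928/3346 = 57.6% → the static ad
Overall: the static ad 1488/5112 = 29.1%, Campaign Blue 1983/3485 = 56.9% → Campaign Blue
Neither sweeps: the static ad wins 1 of 2 groups, Campaign Blue wins 1. Campaign Blue wins overall but not every group — no Simpson reversal.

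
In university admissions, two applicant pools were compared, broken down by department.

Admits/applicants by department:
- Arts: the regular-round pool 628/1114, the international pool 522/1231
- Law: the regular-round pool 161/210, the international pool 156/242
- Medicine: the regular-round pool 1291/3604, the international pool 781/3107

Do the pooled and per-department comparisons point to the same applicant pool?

Arts: the regular-round pool 628/1114 = 56.4%, the international pool 522/1231 = 42.4% → the regular-round pool
Law: the regular-round pool 161/210 = 76.7%, the international pool 156/242 = 64.5% → the regular-round pool
Medicine: the regular-round pool 1291/3604 = 35.8%, the international pool 781/3107 = 25.1% → the regular-round pool
Overall: the regular-round pool 2080/4928 = 42.2%, the international pool 1459/4580 = 31.9% → the regular-round pool
The regular-round pool wins overall and in every department group — no reversal.

Yes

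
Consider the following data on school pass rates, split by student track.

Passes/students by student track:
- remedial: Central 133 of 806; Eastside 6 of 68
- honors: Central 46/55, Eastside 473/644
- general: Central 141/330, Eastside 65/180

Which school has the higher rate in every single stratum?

Remedial: Central 133/806 = 16.5%, Eastside 6/68 = 8.8% → Central
Honors: Central 46/55 = 83.6%, Eastside 473/644 = 73.4% → Central
General: Central 141/330 = 42.7%, Eastside 65/180 = 36.1% → Central
Central has the higher rate in all 3 groups.

Central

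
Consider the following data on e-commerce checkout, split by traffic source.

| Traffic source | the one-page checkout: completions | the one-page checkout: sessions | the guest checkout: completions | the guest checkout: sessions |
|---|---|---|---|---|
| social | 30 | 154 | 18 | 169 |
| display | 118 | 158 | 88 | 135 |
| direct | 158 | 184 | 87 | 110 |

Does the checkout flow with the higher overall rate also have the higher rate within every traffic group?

Yes

Social: the one-page checkout 30/154 = 19.5%, the guest checkout 18/169 = 10.7% → the one-page checkout
Display: the one-page checkout 118/158 = 74.7%, the guest checkout 88/135 = 65.2% → the one-page checkout
Direct: the one-page checkout 158/184 = 85.9%, the guest checkout 87/110 = 79.1% → the one-page checkout
Overall: the one-page checkout 306/496 = 61.7%, the guest checkout 193/414 = 46.6% → the one-page checkout
The one-page checkout wins overall and in every traffic group — no reversal.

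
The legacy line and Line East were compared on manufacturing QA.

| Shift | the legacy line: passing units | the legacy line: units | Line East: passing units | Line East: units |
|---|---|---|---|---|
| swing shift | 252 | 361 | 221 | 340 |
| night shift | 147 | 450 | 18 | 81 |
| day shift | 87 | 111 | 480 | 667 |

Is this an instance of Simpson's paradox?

Yes

Swing shift: the legacy line 252/361 = 69.8%, Line East 221/340 = 65.0% → the legacy line
Night shift: the legacy line 147/450 = 32.7%, Line East 18/81 = 22.2% → the legacy line
Day shift: the legacy line 87/111 = 78.4%, Line East 480/667 = 72.0% → the legacy line
Overall: the legacy line 486/922 = 52.7%, Line East 719/1088 = 66.1% → Line East
The legacy line wins each shift group but Line East wins overall — the comparison reverses. The legacy line's units skew toward night shift, which has a lower base rate.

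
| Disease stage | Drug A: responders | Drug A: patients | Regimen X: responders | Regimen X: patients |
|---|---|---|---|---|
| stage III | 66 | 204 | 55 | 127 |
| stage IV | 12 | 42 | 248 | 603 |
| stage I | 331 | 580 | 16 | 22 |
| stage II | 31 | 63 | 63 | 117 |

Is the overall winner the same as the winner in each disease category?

No

Stage III: Drug A 66/204 = 32.4%, Regimen X 55/127 = 43.3% → Regimen X
Stage IV: Drug A 12/42 = 28.6%, Regimen X 248/603 = 41.1% → Regimen X
Stage I: Drug A 331/580 = 57.1%, Regimen X 16/22 = 72.7% → Regimen X
Stage II: Drug A 31/63 = 49.2%, Regimen X 63/117 = 53.8% → Regimen X
Overall: Drug A 440/889 = 49.5%, Regimen X 382/869 = 44.0% → Drug A
Regimen X wins each disease group but Drug A wins overall — the comparison reverses. Regimen X's patients skew toward stage IV, which has a lower base rate.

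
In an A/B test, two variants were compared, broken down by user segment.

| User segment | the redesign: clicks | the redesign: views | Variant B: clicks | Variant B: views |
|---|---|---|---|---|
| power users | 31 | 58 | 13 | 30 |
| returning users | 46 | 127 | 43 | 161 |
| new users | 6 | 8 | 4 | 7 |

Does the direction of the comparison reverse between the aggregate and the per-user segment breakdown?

Power users: the redesign 31/58 = 53.4%, Variant B 13/30 = 43.3% → the redesign
Returning users: the redesign 46/127 = 36.2%, Variant B 43/161 = 26.7% → the redesign
New users: the redesign 6/8 = 75.0%, Variant B 4/7 = 57.1% → the redesign
Overall: the redesign 83/193 = 43.0%, Variant B 60/198 = 30.3% → the redesign
The redesign wins overall and in every user group — no reversal.

No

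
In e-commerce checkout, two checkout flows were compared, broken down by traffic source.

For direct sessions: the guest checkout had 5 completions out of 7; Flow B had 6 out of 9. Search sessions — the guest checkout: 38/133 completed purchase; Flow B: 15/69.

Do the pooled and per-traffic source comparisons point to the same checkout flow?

Direct: the guest checkout 5/7 = 71.4%, Flow B 6/9 = 66.7% → the guest checkout
Search: the guest checkout 38/133 = 28.6%, Flow B 15/69 = 21.7% → the guest checkout
Overall: the guest checkout 43/140 = 30.7%, Flow B 21/78 = 26.9% → the guest checkout
The guest checkout wins overall and in every traffic group — no reversal.

Yes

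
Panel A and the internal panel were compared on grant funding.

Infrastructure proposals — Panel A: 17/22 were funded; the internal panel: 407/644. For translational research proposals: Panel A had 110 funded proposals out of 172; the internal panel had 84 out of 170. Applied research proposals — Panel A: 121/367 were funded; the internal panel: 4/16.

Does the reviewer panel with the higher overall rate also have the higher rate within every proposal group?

No

Infrastructure: Panel A 17/22 = 77.3%, the internal panel 407/644 = 63.2% → Panel A
Translational research: Panel A 110/172 = 64.0%, the internal panel 84/170 = 49.4% → Panel A
Applied research: Panel A 121/367 = 33.0%, the internal panel 4/16 = 25.0% → Panel A
Overall: Panel A 248/561 = 44.2%, the internal panel 495/830 = 59.6% → the internal panel
Panel A wins each proposal group but the internal panel wins overall — the comparison reverses. Panel A's proposals skew toward applied research, which has a lower base rate.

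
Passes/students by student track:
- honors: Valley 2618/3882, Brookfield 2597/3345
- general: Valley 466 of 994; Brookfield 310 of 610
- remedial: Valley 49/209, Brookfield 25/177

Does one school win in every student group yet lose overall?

Honors: Valley 2618/3882 = 67.4%, Brookfield 2597/3345 = 77.6% → Brookfield
General: Valley 466/994 = 46.9%, Brookfield 310/610 = 50.8% → Brookfield
Remedial: Valley 49/209 = 23.4%, Brookfield 25/177 = 14.1% → Valley
Overall: Valley 3133/5085 = 61.6%, Brookfield 2932/4132 = 71.0% → Brookfield
Neither sweeps: Valley wins 1 of 3 groups, Brookfield wins 2. Brookfield wins overall but not every group — no Simpson reversal.

No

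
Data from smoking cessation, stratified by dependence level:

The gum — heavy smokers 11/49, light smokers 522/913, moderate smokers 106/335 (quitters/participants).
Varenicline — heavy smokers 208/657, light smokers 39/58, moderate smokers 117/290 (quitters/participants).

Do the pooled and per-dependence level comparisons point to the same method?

No

Heavy smokers: the gum 11/49 = 22.4%, varenicline 208/657 = 31.7% → varenicline
Light smokers: the gum 522/913 = 57.2%, varenicline 39/58 = 67.2% → varenicline
Moderate smokers: the gum 106/335 = 31.6%, varenicline 117/290 = 40.3% → varenicline
Overall: the gum 639/1297 = 49.3%, varenicline 364/1005 = 36.2% → the gum
Varenicline wins each dependence group but the gum wins overall — the comparison reverses. Varenicline's participants skew toward heavy smokers, which has a lower base rate.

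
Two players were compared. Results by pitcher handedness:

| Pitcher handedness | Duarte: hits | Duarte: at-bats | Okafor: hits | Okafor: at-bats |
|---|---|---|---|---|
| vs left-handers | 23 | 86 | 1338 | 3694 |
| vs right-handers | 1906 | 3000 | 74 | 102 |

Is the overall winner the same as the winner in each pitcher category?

Vs left-handers: Duarte 23/86 = 26.7%, Okafor 1338/3694 = 36.2% → Okafor
Vs right-handers: Duarte 1906/3000 = 63.5%, Okafor 74/102 = 72.5% → Okafor
Overall: Duarte 1929/3086 = 62.5%, Okafor 1412/3796 = 37.2% → Duarte
Okafor wins each pitcher group but Duarte wins overall — the comparison reverses. Okafor's at-bats skew toward vs left-handers, which has a lower base rate.

No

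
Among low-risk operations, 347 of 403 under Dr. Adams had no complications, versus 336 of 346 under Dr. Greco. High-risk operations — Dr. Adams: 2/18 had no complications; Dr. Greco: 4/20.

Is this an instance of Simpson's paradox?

Low-risk: Dr. Adams 347/403 = 86.1%, Dr. Greco 336/346 = 97.1% → Dr. Greco
High-risk: Dr. Adams 2/18 = 11.1%, Dr. Greco 4/20 = 20.0% → Dr. Greco
Overall: Dr. Adams 349/421 = 82.9%, Dr. Greco 340/366 = 92.9% → Dr. Greco
Dr. Greco wins overall and in every patient risk group — no reversal.

No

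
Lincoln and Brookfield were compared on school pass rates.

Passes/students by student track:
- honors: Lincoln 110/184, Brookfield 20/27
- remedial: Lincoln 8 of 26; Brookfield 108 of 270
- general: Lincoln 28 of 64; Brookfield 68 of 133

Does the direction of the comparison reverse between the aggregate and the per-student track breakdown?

Yes

Honors: Lincoln 110/184 = 59.8%, Brookfield 20/27 = 74.1% → Brookfield
Remedial: Lincoln 8/26 = 30.8%, Brookfield 108/270 = 40.0% → Brookfield
General: Lincoln 28/64 = 43.8%, Brookfield 68/133 = 51.1% → Brookfield
Overall: Lincoln 146/274 = 53.3%, Brookfield 196/430 = 45.6% → Lincoln
Brookfield wins each student group but Lincoln wins overall — the comparison reverses. Brookfield's students skew toward remedial, which has a lower base rate.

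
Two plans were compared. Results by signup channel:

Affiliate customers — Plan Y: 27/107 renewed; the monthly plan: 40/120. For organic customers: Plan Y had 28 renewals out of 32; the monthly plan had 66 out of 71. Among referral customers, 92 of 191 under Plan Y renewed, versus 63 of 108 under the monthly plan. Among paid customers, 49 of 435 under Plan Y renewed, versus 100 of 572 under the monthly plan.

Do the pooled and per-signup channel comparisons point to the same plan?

Yes

Affiliate: Plan Y 27/107 = 25.2%, the monthly plan 40/120 = 33.3% → the monthly plan
Organic: Plan Y 28/32 = 87.5%, the monthly plan 66/71 = 93.0% → the monthly plan
Referral: Plan Y 92/191 = 48.2%, the monthly plan 63/108 = 58.3% → the monthly plan
Paid: Plan Y 49/435 = 11.3%, the monthly plan 100/572 = 17.5% → the monthly plan
Overall: Plan Y 196/765 = 25.6%, the monthly plan 269/871 = 30.9% → the monthly plan
The monthly plan wins overall and in every signup group — no reversal.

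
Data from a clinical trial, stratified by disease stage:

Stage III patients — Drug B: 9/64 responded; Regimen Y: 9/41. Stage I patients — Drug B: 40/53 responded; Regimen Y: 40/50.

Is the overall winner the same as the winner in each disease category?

Yes

Stage III: Drug B 9/64 = 14.1%, Regimen Y 9/41 = 22.0% → Regimen Y
Stage I: Drug B 40/53 = 75.5%, Regimen Y 40/50 = 80.0% → Regimen Y
Overall: Drug B 49/117 = 41.9%, Regimen Y 49/91 = 53.8% → Regimen Y
Regimen Y wins overall and in every disease group — no reversal.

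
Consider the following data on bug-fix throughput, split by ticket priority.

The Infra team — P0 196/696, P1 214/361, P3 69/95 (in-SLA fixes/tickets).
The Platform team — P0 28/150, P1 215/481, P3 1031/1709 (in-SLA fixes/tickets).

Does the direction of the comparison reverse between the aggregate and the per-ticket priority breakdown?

P0: the Infra team 196/696 = 28.2%, the Platform team 28/150 = 18.7% → the Infra team
P1: the Infra team 214/361 = 59.3%, the Platform team 215/481 = 44.7% → the Infra team
P3: the Infra team 69/95 = 72.6%, the Platform team 1031/1709 = 60.3% → the Infra team
Overall: the Infra team 479/1152 = 41.6%, the Platform team 1274/2340 = 54.4% → the Platform team
The Infra team wins each ticket group but the Platform team wins overall — the comparison reverses. The Infra team's tickets skew toward P0, which has a lower base rate.

Yes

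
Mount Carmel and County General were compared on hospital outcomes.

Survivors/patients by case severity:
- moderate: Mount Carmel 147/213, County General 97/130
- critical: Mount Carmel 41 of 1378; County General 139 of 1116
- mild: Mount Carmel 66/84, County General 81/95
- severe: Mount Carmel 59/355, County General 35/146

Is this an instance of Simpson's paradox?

No

Moderate: Mount Carmel 147/213 = 69.0%, County General 97/130 = 74.6% → County General
Critical: Mount Carmel 41/1378 = 3.0%, County General 139/1116 = 12.5% → County General
Mild: Mount Carmel 66/84 = 78.6%, County General 81/95 = 85.3% → County General
Severe: Mount Carmel 59/355 = 16.6%, County General 35/146 = 24.0% → County General
Overall: Mount Carmel 313/2030 = 15.4%, County General 352/1487 = 23.7% → County General
County General wins overall and in every case group — no reversal.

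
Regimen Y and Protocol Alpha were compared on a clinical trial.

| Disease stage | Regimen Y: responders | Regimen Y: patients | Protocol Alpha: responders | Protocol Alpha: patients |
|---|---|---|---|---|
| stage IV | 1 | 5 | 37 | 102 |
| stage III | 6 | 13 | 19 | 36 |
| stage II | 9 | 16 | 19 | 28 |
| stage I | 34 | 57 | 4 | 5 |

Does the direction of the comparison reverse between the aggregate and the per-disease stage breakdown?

Yes

Stage IV: Regimen Y 1/5 = 20.0%, Protocol Alpha 37/102 = 36.3% → Protocol Alpha
Stage III: Regimen Y 6/13 = 46.2%, Protocol Alpha 19/36 = 52.8% → Protocol Alpha
Stage II: Regimen Y 9/16 = 56.2%, Protocol Alpha 19/28 = 67.9% → Protocol Alpha
Stage I: Regimen Y 34/57 = 59.6%, Protocol Alpha 4/5 = 80.0% → Protocol Alpha
Overall: Regimen Y 50/91 = 54.9%, Protocol Alpha 79/171 = 46.2% → Regimen Y
Protocol Alpha wins each disease group but Regimen Y wins overall — the comparison reverses. Protocol Alpha's patients skew toward stage IV, which has a lower base rate.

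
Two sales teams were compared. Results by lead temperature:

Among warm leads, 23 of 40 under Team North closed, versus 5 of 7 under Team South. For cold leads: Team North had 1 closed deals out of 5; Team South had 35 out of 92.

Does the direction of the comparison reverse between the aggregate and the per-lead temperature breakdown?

Warm: Team North 23/40 = 57.5%, Team South 5/7 = 71.4% → Team South
Cold: Team North 1/5 = 20.0%, Team South 35/92 = 38.0% → Team South
Overall: Team North 24/45 = 53.3%, Team South 40/99 = 40.4% → Team North
Team South wins each lead group but Team North wins overall — the comparison reverses. Team South's leads skew toward cold, which has a lower base rate.

Yes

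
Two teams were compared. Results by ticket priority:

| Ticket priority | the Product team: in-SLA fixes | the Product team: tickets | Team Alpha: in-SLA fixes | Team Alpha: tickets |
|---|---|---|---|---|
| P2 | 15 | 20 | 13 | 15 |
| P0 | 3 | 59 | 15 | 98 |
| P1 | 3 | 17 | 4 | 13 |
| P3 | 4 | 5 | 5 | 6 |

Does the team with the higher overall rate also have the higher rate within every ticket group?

Yes

P2: the Product team 15/20 = 75.0%, Team Alpha 13/15 = 86.7% → Team Alpha
P0: the Product team 3/59 = 5.1%, Team Alpha 15/98 = 15.3% → Team Alpha
P1: the Product team 3/17 = 17.6%, Team Alpha 4/13 = 30.8% → Team Alpha
P3: the Product team 4/5 = 80.0%, Team Alpha 5/6 = 83.3% → Team Alpha
Overall: the Product team 25/101 = 24.8%, Team Alpha 37/132 = 28.0% → Team Alpha
Team Alpha wins overall and in every ticket group — no reversal.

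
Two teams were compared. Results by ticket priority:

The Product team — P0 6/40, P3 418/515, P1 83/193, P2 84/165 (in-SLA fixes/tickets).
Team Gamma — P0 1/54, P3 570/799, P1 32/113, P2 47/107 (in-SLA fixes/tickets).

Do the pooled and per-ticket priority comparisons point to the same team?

P0: the Product team 6/40 = 15.0%, Team Gamma 1/54 = 1.9% → the Product team
P3: the Product team 418/515 = 81.2%, Team Gamma 570/799 = 71.3% → the Product team
P1: the Product team 83/193 = 43.0%, Team Gamma 32/113 = 28.3% → the Product team
P2: the Product team 84/165 = 50.9%, Team Gamma 47/107 = 43.9% → the Product team
Overall: the Product team 591/913 = 64.7%, Team Gamma 650/1073 = 60.6% → the Product team
The Product team wins overall and in every ticket group — no reversal.

Yes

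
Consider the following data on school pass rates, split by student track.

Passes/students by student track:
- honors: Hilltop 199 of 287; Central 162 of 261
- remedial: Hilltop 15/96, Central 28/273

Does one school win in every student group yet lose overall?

Honors: Hilltop 199/287 = 69.3%, Central 162/261 = 62.1% → Hilltop
Remedial: Hilltop 15/96 = 15.6%, Central 28/273 = 10.3% → Hilltop
Overall: Hilltop 214/383 = 55.9%, Central 190/534 = 35.6% → Hilltop
Hilltop wins overall and in every student group — no reversal.

No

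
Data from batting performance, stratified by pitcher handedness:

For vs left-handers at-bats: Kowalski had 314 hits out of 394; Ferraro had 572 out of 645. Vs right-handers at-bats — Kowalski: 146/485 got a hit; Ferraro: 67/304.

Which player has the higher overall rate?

Ferraro

Vs left-handers: Kowalski 314/394 = 79.7%, Ferraro 572/645 = 88.7% → Ferraro
Vs right-handers: Kowalski 146/485 = 30.1%, Ferraro 67/304 = 22.0% → Kowalski
Overall: Kowalski 460/879 = 52.3%, Ferraro 639/949 = 67.3% → Ferraro
(Neither sweeps every pitcher group, but Ferraro has the higher pooled rate.)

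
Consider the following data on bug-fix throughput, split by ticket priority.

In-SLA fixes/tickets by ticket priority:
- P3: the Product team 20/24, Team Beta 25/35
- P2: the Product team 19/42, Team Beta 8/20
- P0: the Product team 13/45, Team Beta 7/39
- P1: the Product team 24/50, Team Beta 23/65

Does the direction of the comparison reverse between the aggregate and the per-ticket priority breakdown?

No

P3: the Product team 20/24 = 83.3%, Team Beta 25/35 = 71.4% → the Product team
P2: the Product team 19/42 = 45.2%, Team Beta 8/20 = 40.0% → the Product team
P0: the Product team 13/45 = 28.9%, Team Beta 7/39 = 17.9% → the Product team
P1: the Product team 24/50 = 48.0%, Team Beta 23/65 = 35.4% → the Product team
Overall: the Product team 76/161 = 47.2%, Team Beta 63/159 = 39.6% → the Product team
The Product team wins overall and in every ticket group — no reversal.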